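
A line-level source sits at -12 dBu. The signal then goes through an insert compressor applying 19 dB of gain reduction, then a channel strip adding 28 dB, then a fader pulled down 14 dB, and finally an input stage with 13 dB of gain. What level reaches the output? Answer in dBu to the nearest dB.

-4 dBu

Gain stages sum in dB:
-12 − 19 + 28 − 14 + 13 = -4 dBu.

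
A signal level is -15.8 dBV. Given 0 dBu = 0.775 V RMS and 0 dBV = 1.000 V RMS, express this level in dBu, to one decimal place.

The offset between the scales is 20·log₁₀(0.775/1.000) = −2.214 dB.
So dBu = -15.8 + 2.214 = -13.6 dBu.

-13.6 dBu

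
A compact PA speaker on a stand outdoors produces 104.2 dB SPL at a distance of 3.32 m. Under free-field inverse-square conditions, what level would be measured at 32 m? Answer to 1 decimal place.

84.5 dB SPL

For a point source in a free field, ΔL = −20·log₁₀(d₂/d₁).
ΔL = −20·log₁₀(32/3.32) = -19.68 dB, so L₂ = 104.2 + (-19.68) = 84.5 dB SPL.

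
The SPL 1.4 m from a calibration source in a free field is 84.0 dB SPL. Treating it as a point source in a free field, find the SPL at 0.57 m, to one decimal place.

91.8 dB SPL

For a point source in a free field, ΔL = −20·log₁₀(d₂/d₁).
ΔL = −20·log₁₀(0.57/1.4) = 7.81 dB, so L₂ = 84.0 + (7.81) = 91.8 dB SPL.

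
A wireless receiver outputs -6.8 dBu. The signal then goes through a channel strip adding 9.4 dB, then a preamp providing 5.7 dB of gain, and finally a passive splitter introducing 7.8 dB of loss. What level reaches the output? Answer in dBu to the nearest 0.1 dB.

Cascaded gains and losses add directly in dB.
-6.8 + 9.4 + 5.7 − 7.8 = +0.5 dBu.

+0.5 dBu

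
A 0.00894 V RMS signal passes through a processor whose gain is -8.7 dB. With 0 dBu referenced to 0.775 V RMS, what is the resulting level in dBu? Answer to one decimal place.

Input level: 20·log₁₀(0.00894/0.775) = -38.76 dBu.
Output: -38.76 − 8.7 = -47.5 dBu.

-47.5 dBu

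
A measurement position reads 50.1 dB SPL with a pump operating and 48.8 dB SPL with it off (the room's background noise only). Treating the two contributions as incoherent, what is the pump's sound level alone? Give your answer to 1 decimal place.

Background correction is a power subtraction:
L_src = 10·log₁₀(10^(50.1/10) − 10^(48.8/10)) = 10·log₁₀(26470) = 44.2 dB SPL.

44.2 dB SPL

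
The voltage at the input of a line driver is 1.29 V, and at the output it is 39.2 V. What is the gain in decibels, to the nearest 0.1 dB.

Voltage ratio → dB uses the 20·log₁₀ form:
20·log₁₀(39.2/1.29) = 20·log₁₀(30.39) = 29.7 dB.

29.7 dB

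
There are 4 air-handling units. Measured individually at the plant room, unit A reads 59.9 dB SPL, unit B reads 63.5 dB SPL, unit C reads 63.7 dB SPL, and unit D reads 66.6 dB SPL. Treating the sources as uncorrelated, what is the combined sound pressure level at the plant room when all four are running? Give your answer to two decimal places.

70.06 dB SPL

Incoherent sources sum as intensities:
L_total = 10·log₁₀(10^(59.9/10) + 10^(63.5/10) + 10^(63.7/10) + 10^(66.6/10)) = 10·log₁₀(10130000) = 70.06 dB SPL.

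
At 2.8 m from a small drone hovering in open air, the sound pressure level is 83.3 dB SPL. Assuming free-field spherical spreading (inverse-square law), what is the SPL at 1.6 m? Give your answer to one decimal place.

Inverse-square spreading gives ΔL = −20·log₁₀(d₂/d₁).
ΔL = −20·log₁₀(1.6/2.8) = 4.86 dB, so L₂ = 83.3 + (4.86) = 88.2 dB SPL.

88.2 dB SPL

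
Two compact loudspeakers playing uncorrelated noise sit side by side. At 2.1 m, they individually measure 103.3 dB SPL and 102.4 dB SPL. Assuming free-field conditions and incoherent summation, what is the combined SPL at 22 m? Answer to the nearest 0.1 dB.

85.5 dB SPL

Combined at 2.1 m: 10·log₁₀(10^(103.3/10)+10^(102.4/10)) = 105.88 dB SPL.
Then apply −20·log₁₀(22/2.1) = -20.40 dB → 85.5 dB SPL.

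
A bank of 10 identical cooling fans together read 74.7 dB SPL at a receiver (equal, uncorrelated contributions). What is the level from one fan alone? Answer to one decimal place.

64.7 dB SPL

10 equal incoherent sources add 10·log₁₀(10) = 10.00 dB over one source.
L_one = 74.7 − 10.00 = 64.7 dB SPL.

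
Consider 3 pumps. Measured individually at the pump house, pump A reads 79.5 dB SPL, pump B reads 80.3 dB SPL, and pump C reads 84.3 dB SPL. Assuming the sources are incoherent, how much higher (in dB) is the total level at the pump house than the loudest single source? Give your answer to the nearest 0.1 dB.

2.4 dB

Uncorrelated sources add in intensity (power), not in dB.
L_total = 10·log₁₀(10^(79.5/10) + 10^(80.3/10) + 10^(84.3/10)) = 86.68 dB SPL.
Excess over the loudest (84.3 dB): 86.68 − 84.3 = 2.4 dB.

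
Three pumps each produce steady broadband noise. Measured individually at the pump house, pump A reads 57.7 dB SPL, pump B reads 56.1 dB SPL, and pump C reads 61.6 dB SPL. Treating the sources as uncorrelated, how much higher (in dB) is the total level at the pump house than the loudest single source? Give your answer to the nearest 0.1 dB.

Uncorrelated sources add in intensity (power), not in dB.
L_total = 10·log₁₀(10^(57.7/10) + 10^(56.1/10) + 10^(61.6/10)) = 63.88 dB SPL.
Excess over the loudest (61.6 dB): 63.88 − 61.6 = 2.3 dB.

2.3 dB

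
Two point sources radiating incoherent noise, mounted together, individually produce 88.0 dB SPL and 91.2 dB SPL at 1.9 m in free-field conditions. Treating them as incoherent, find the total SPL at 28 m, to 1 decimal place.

Combined at 1.9 m: 10·log₁₀(10^(88.0/10)+10^(91.2/10)) = 92.90 dB SPL.
Then apply −20·log₁₀(28/1.9) = -23.37 dB → 69.5 dB SPL.

69.5 dB SPL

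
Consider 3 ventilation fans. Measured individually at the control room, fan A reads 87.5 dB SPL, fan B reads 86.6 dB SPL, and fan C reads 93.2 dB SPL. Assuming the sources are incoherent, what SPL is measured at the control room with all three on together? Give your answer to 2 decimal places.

94.93 dB SPL

Add the sources as powers (linear), then convert back to dB:
L_total = 10·log₁₀(10^(87.5/10) + 10^(86.6/10) + 10^(93.2/10)) = 10·log₁₀(3109000000) = 94.93 dB SPL.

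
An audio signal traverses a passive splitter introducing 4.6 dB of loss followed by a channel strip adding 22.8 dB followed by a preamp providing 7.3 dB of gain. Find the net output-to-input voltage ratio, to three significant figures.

Net gain = (−4.6) + 22.8 + 7.3 = 25.5 dB.
Voltage ratio = 10^(25.5/20) = 18.8.

18.8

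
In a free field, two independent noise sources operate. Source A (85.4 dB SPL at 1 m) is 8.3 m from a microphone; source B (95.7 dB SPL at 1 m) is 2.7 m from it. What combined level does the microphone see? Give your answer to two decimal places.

87.12 dB SPL

At the listener: L_A = 85.4 − 20·log₁₀(8.3) = 67.018 dB; L_B = 95.7 − 20·log₁₀(2.7) = 87.073 dB.
Combined: 10·log₁₀(10^(67.018/10)+10^(87.073/10)) = 87.12 dB SPL.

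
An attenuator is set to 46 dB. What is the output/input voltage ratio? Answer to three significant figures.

0.00501

Voltage ratio = 10^(dB/20).
10^(-46/20) = 10^(-2.300) = 0.00501.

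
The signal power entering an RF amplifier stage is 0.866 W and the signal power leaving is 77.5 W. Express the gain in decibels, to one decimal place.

Power is a power quantity, so gain = 10·log₁₀(P_out/P_in).
10·log₁₀(77.5/0.866) = 10·log₁₀(89.49) = 19.5 dB.

19.5 dB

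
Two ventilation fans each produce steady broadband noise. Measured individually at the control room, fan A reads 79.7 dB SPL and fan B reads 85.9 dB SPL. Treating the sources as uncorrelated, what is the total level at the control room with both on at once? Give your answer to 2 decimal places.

86.83 dB SPL

Incoherent sources sum as intensities:
L_total = 10·log₁₀(10^(79.7/10) + 10^(85.9/10)) = 10·log₁₀(482400000) = 86.83 dB SPL.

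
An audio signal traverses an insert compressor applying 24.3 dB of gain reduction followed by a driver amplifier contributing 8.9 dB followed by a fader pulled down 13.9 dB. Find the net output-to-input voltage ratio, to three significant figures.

0.0343

Net gain = (−24.3) + 8.9 + (−13.9) = -29.3 dB.
Voltage ratio = 10^(-29.3/20) = 0.0343.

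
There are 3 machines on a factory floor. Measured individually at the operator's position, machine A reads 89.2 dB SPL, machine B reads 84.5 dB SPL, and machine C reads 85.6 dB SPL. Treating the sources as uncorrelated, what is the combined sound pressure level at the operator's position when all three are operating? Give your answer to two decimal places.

Add the sources as powers (linear), then convert back to dB:
L_total = 10·log₁₀(10^(89.2/10) + 10^(84.5/10) + 10^(85.6/10)) = 10·log₁₀(1477000000) = 91.69 dB SPL.

91.69 dB SPL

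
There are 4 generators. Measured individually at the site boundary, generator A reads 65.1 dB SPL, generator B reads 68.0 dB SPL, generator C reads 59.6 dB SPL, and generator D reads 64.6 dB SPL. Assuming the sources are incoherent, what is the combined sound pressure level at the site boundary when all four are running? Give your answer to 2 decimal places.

Incoherent sources sum as intensities:
L_total = 10·log₁₀(10^(65.1/10) + 10^(68.0/10) + 10^(59.6/10) + 10^(64.6/10)) = 10·log₁₀(13340000) = 71.25 dB SPL.

71.25 dB SPL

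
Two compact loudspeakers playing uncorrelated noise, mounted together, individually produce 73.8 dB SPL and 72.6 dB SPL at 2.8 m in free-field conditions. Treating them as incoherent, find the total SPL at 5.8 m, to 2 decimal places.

Combined at 2.8 m: 10·log₁₀(10^(73.8/10)+10^(72.6/10)) = 76.252 dB SPL.
Then apply −20·log₁₀(5.8/2.8) = -6.325 dB → 69.93 dB SPL.

69.93 dB SPL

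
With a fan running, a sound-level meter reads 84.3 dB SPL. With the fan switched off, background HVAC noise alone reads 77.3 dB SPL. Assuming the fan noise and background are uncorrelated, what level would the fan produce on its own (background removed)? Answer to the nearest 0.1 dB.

Subtract intensities: L_src = 10·log₁₀(10^(L_total/10) − 10^(L_bg/10)).
L_src = 10·log₁₀(10^(84.3/10) − 10^(77.3/10)) = 10·log₁₀(215500000) = 83.3 dB SPL.

83.3 dB SPL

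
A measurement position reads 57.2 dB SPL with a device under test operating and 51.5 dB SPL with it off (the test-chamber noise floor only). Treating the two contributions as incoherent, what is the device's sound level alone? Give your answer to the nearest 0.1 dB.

Background correction is a power subtraction:
L_src = 10·log₁₀(10^(57.2/10) − 10^(51.5/10)) = 10·log₁₀(383600) = 55.8 dB SPL.

55.8 dB SPL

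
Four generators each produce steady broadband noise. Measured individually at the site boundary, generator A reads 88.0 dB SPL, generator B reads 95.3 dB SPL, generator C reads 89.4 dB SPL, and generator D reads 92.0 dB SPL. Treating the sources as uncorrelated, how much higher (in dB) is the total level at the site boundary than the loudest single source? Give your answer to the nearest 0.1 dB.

Uncorrelated sources add in intensity (power), not in dB.
L_total = 10·log₁₀(10^(88.0/10) + 10^(95.3/10) + 10^(89.4/10) + 10^(92.0/10)) = 98.11 dB SPL.
Excess over the loudest (95.3 dB): 98.11 − 95.3 = 2.8 dB.

2.8 dB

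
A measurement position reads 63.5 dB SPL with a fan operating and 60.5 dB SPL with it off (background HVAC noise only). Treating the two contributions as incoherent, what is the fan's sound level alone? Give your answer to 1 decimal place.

Remove the background by subtracting linear intensities:
L_src = 10·log₁₀(10^(63.5/10) − 10^(60.5/10)) = 10·log₁₀(1117000) = 60.5 dB SPL.

60.5 dB SPL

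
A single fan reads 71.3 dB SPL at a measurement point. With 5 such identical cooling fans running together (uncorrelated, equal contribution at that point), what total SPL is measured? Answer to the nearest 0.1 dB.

5 equal incoherent sources raise the level by 10·log₁₀(5) = 6.99 dB.
L_total = 71.3 + 6.99 = 78.3 dB SPL.

78.3 dB SPL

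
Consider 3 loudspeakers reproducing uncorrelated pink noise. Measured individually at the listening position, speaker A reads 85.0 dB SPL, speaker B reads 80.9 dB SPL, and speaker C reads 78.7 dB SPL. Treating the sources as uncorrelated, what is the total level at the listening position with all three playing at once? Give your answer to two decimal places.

Uncorrelated sources add in intensity (power), not in dB.
L_total = 10·log₁₀(10^(85.0/10) + 10^(80.9/10) + 10^(78.7/10)) = 10·log₁₀(513400000) = 87.10 dB SPL.

87.10 dB SPL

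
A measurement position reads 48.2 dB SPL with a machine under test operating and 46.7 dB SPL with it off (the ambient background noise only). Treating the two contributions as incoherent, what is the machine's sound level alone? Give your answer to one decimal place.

42.9 dB SPL

Remove the background by subtracting linear intensities:
L_src = 10·log₁₀(10^(48.2/10) − 10^(46.7/10)) = 10·log₁₀(19300) = 42.9 dB SPL.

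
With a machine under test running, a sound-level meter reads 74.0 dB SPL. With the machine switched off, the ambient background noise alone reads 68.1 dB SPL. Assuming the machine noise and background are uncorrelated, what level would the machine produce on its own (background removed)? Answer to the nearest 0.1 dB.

Subtract intensities: L_src = 10·log₁₀(10^(L_total/10) − 10^(L_bg/10)).
L_src = 10·log₁₀(10^(74.0/10) − 10^(68.1/10)) = 10·log₁₀(18660000) = 72.7 dB SPL.

72.7 dB SPL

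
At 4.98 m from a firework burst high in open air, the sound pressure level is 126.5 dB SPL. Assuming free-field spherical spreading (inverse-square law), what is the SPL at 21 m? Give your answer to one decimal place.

114.0 dB SPL

Free-field point source: level drops by 20·log₁₀ of the distance ratio.
ΔL = −20·log₁₀(21/4.98) = -12.50 dB, so L₂ = 126.5 + (-12.50) = 114.0 dB SPL.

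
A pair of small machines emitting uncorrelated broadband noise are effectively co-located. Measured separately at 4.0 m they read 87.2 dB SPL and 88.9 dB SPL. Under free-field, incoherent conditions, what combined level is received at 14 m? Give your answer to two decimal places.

Combined at 4.0 m: 10·log₁₀(10^(87.2/10)+10^(88.9/10)) = 91.143 dB SPL.
Then apply −20·log₁₀(14/4.0) = -10.881 dB → 80.26 dB SPL.

80.26 dB SPL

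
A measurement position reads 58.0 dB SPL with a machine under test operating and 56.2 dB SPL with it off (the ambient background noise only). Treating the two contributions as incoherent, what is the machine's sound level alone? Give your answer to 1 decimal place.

53.3 dB SPL

Subtract intensities: L_src = 10·log₁₀(10^(L_total/10) − 10^(L_bg/10)).
L_src = 10·log₁₀(10^(58.0/10) − 10^(56.2/10)) = 10·log₁₀(214100) = 53.3 dB SPL.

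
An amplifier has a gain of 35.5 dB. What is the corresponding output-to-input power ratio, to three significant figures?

3550

Power ratio = 10^(dB/10).
10^(35.5/10) = 10^(3.550) = 3550.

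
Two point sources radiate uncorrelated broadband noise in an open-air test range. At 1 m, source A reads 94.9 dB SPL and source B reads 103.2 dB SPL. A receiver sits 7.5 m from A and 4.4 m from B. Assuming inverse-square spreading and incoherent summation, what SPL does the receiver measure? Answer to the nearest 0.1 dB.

90.5 dB SPL

At the listener: L_A = 94.9 − 20·log₁₀(7.5) = 77.40 dB; L_B = 103.2 − 20·log₁₀(4.4) = 90.33 dB.
Combined: 10·log₁₀(10^(77.40/10)+10^(90.33/10)) = 90.5 dB SPL.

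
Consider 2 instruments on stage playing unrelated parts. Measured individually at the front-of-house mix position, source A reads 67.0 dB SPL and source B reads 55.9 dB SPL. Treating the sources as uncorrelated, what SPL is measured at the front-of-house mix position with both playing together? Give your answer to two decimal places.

Incoherent sources sum as intensities:
L_total = 10·log₁₀(10^(67.0/10) + 10^(55.9/10)) = 10·log₁₀(5401000) = 67.32 dB SPL.

67.32 dB SPL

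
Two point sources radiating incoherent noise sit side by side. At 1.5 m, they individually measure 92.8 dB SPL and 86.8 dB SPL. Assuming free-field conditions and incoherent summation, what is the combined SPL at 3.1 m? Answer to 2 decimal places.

Combined at 1.5 m: 10·log₁₀(10^(92.8/10)+10^(86.8/10)) = 93.773 dB SPL.
Then apply −20·log₁₀(3.1/1.5) = -6.305 dB → 87.47 dB SPL.

87.47 dB SPL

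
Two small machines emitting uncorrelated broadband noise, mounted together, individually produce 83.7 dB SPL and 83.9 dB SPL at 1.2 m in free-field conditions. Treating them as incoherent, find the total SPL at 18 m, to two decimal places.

63.29 dB SPL

Combined at 1.2 m: 10·log₁₀(10^(83.7/10)+10^(83.9/10)) = 86.811 dB SPL.
Then apply −20·log₁₀(18/1.2) = -23.522 dB → 63.29 dB SPL.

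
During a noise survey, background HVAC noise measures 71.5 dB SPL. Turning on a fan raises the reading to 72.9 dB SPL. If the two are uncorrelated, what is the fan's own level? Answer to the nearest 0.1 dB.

67.3 dB SPL

Subtract intensities: L_src = 10·log₁₀(10^(L_total/10) − 10^(L_bg/10)).
L_src = 10·log₁₀(10^(72.9/10) − 10^(71.5/10)) = 10·log₁₀(5373000) = 67.3 dB SPL.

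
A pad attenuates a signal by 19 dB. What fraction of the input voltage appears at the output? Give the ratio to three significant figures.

Voltage ratio = 10^(dB/20).
10^(-19/20) = 10^(-0.9500) = 0.112.

0.112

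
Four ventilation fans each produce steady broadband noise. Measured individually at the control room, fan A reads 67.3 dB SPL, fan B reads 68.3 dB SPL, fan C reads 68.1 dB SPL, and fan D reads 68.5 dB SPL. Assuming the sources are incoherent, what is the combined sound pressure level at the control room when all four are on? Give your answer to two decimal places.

Add the sources as powers (linear), then convert back to dB:
L_total = 10·log₁₀(10^(67.3/10) + 10^(68.3/10) + 10^(68.1/10) + 10^(68.5/10)) = 10·log₁₀(25670000) = 74.09 dB SPL.

74.09 dB SPL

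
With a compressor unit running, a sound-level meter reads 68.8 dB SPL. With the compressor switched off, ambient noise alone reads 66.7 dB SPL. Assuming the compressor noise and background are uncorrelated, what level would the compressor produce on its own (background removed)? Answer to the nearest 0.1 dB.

64.6 dB SPL

Background correction is a power subtraction:
L_src = 10·log₁₀(10^(68.8/10) − 10^(66.7/10)) = 10·log₁₀(2908000) = 64.6 dB SPL.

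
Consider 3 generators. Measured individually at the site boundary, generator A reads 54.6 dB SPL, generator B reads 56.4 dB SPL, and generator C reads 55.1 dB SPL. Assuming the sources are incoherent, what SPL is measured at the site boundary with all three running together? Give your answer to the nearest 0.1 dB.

Incoherent sources sum as intensities:
L_total = 10·log₁₀(10^(54.6/10) + 10^(56.4/10) + 10^(55.1/10)) = 10·log₁₀(1049000) = 60.2 dB SPL.

60.2 dB SPL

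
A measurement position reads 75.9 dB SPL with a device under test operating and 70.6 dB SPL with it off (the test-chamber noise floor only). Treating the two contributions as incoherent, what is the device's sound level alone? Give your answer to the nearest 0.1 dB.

74.4 dB SPL

Subtract intensities: L_src = 10·log₁₀(10^(L_total/10) − 10^(L_bg/10)).
L_src = 10·log₁₀(10^(75.9/10) − 10^(70.6/10)) = 10·log₁₀(27420000) = 74.4 dB SPL.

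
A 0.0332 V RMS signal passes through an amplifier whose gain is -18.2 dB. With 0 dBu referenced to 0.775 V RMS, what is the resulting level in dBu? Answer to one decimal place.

Input level: 20·log₁₀(0.0332/0.775) = -27.36 dBu.
Output: -27.36 − 18.2 = -45.6 dBu.

-45.6 dBu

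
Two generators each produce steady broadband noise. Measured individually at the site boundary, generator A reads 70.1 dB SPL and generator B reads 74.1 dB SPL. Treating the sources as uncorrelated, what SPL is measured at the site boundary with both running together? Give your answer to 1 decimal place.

Uncorrelated sources add in intensity (power), not in dB.
L_total = 10·log₁₀(10^(70.1/10) + 10^(74.1/10)) = 10·log₁₀(35940000) = 75.6 dB SPL.

75.6 dB SPL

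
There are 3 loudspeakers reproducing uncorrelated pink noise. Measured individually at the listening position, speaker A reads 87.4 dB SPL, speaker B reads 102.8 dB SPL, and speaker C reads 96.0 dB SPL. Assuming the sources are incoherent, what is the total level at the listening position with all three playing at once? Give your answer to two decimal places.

103.73 dB SPL

Add the sources as powers (linear), then convert back to dB:
L_total = 10·log₁₀(10^(87.4/10) + 10^(102.8/10) + 10^(96.0/10)) = 10·log₁₀(23585000000) = 103.73 dB SPL.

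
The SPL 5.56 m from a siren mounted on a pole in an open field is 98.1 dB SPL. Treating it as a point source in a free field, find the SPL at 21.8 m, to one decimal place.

Inverse-square spreading gives ΔL = −20·log₁₀(d₂/d₁).
ΔL = −20·log₁₀(21.8/5.56) = -11.87 dB, so L₂ = 98.1 + (-11.87) = 86.2 dB SPL.

86.2 dB SPL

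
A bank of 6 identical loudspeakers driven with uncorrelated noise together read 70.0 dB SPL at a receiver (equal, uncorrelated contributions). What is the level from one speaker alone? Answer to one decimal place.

62.2 dB SPL

6 equal incoherent sources add 10·log₁₀(6) = 7.78 dB over one source.
L_one = 70.0 − 7.78 = 62.2 dB SPL.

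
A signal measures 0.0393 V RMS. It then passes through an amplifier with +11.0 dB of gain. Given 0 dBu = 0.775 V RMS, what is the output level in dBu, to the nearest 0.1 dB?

-14.9 dBu

Input level: 20·log₁₀(0.0393/0.775) = -25.90 dBu.
Output: -25.90 + 11.0 = -14.9 dBu.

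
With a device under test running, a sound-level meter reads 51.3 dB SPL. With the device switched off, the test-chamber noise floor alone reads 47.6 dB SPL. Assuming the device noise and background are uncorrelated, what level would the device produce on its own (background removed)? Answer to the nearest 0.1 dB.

Background correction is a power subtraction:
L_src = 10·log₁₀(10^(51.3/10) − 10^(47.6/10)) = 10·log₁₀(77350) = 48.9 dB SPL.

48.9 dB SPL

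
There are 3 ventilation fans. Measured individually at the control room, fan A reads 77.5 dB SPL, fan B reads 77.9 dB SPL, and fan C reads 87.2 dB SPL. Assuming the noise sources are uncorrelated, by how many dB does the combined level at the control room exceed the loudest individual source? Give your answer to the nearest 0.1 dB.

Uncorrelated sources add in intensity (power), not in dB.
L_total = 10·log₁₀(10^(77.5/10) + 10^(77.9/10) + 10^(87.2/10)) = 88.08 dB SPL.
Excess over the loudest (87.2 dB): 88.08 − 87.2 = 0.9 dB.

0.9 dB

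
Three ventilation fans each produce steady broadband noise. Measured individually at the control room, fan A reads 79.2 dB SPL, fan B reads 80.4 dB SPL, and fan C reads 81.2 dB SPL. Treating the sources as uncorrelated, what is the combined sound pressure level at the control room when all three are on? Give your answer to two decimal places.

85.11 dB SPL

Uncorrelated sources add in intensity (power), not in dB.
L_total = 10·log₁₀(10^(79.2/10) + 10^(80.4/10) + 10^(81.2/10)) = 10·log₁₀(324600000) = 85.11 dB SPL.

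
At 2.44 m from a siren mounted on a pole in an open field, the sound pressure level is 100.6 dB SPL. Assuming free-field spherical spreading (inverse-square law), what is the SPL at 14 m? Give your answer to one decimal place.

Inverse-square spreading gives ΔL = −20·log₁₀(d₂/d₁).
ΔL = −20·log₁₀(14/2.44) = -15.17 dB, so L₂ = 100.6 + (-15.17) = 85.4 dB SPL.

85.4 dB SPL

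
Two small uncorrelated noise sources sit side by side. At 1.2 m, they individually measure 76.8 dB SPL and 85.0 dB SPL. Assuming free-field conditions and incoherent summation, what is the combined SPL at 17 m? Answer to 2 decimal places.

62.59 dB SPL

Combined at 1.2 m: 10·log₁₀(10^(76.8/10)+10^(85.0/10)) = 85.612 dB SPL.
Then apply −20·log₁₀(17/1.2) = -23.025 dB → 62.59 dB SPL.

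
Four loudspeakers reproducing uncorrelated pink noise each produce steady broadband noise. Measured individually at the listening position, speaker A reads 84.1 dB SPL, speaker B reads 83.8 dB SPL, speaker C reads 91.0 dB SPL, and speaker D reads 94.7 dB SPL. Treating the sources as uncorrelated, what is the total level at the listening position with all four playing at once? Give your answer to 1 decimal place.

96.7 dB SPL

Incoherent sources sum as intensities:
L_total = 10·log₁₀(10^(84.1/10) + 10^(83.8/10) + 10^(91.0/10) + 10^(94.7/10)) = 10·log₁₀(4707000000) = 96.7 dB SPL.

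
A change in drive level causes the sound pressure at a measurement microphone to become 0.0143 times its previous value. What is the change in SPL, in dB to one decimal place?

-36.9 dB

Sound pressure is an amplitude quantity: ΔL = 20·log₁₀(p₂/p₁).
20·log₁₀(0.0143) = -36.9 dB.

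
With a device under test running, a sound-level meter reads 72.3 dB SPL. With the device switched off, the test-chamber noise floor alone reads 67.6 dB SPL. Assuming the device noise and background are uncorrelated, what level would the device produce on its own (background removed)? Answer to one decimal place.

Subtract intensities: L_src = 10·log₁₀(10^(L_total/10) − 10^(L_bg/10)).
L_src = 10·log₁₀(10^(72.3/10) − 10^(67.6/10)) = 10·log₁₀(11230000) = 70.5 dB SPL.

70.5 dB SPL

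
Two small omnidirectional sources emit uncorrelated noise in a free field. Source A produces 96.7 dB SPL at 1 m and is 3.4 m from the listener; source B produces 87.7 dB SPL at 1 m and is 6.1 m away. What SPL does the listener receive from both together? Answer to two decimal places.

At the listener: L_A = 96.7 − 20·log₁₀(3.4) = 86.070 dB; L_B = 87.7 − 20·log₁₀(6.1) = 71.993 dB.
Combined: 10·log₁₀(10^(86.070/10)+10^(71.993/10)) = 86.24 dB SPL.

86.24 dB SPL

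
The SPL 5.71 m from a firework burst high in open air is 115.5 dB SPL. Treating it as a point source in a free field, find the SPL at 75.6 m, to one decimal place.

93.1 dB SPL

Inverse-square spreading gives ΔL = −20·log₁₀(d₂/d₁).
ΔL = −20·log₁₀(75.6/5.71) = -22.44 dB, so L₂ = 115.5 + (-22.44) = 93.1 dB SPL.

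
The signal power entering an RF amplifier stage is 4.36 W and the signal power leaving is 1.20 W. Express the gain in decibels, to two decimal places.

-5.60 dB

Power is a power quantity, so gain = 10·log₁₀(P_out/P_in).
10·log₁₀(1.20/4.36) = 10·log₁₀(0.2752) = -5.60 dB.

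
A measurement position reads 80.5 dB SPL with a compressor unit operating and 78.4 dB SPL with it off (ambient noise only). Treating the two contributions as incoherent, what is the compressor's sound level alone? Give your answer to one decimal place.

Background correction is a power subtraction:
L_src = 10·log₁₀(10^(80.5/10) − 10^(78.4/10)) = 10·log₁₀(43020000) = 76.3 dB SPL.

76.3 dB SPL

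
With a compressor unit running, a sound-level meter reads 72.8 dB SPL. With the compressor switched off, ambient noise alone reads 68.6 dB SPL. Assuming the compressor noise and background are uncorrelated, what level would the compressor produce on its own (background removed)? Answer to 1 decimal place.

Remove the background by subtracting linear intensities:
L_src = 10·log₁₀(10^(72.8/10) − 10^(68.6/10)) = 10·log₁₀(11810000) = 70.7 dB SPL.

70.7 dB SPL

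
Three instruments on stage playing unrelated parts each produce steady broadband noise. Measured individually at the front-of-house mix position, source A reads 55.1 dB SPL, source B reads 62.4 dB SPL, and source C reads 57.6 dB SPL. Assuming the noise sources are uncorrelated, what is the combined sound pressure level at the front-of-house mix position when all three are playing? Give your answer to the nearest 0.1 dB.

64.2 dB SPL

Add the sources as powers (linear), then convert back to dB:
L_total = 10·log₁₀(10^(55.1/10) + 10^(62.4/10) + 10^(57.6/10)) = 10·log₁₀(2637000) = 64.2 dB SPL.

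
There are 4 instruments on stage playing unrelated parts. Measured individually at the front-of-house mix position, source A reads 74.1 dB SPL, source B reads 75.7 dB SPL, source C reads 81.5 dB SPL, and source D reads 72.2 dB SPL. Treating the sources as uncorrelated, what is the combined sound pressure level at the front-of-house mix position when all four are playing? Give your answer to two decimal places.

83.44 dB SPL

Incoherent sources sum as intensities:
L_total = 10·log₁₀(10^(74.1/10) + 10^(75.7/10) + 10^(81.5/10) + 10^(72.2/10)) = 10·log₁₀(220700000) = 83.44 dB SPL.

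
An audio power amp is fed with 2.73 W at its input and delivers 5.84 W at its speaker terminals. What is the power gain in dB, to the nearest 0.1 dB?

Power is a power quantity, so gain = 10·log₁₀(P_out/P_in).
10·log₁₀(5.84/2.73) = 10·log₁₀(2.139) = 3.3 dB.

3.3 dB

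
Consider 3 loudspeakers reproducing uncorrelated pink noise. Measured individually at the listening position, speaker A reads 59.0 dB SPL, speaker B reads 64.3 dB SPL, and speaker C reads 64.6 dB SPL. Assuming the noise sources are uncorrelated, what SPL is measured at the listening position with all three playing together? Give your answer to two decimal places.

Add the sources as powers (linear), then convert back to dB:
L_total = 10·log₁₀(10^(59.0/10) + 10^(64.3/10) + 10^(64.6/10)) = 10·log₁₀(6370000) = 68.04 dB SPL.

68.04 dB SPL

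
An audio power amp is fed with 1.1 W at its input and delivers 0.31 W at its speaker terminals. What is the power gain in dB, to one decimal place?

Power is a power quantity, so gain = 10·log₁₀(P_out/P_in).
10·log₁₀(0.31/1.1) = 10·log₁₀(0.2818) = -5.5 dB.

-5.5 dB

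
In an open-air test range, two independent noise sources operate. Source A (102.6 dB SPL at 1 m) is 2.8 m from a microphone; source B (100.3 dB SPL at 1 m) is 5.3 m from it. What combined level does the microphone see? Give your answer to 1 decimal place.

At the listener: L_A = 102.6 − 20·log₁₀(2.8) = 93.66 dB; L_B = 100.3 − 20·log₁₀(5.3) = 85.81 dB.
Combined: 10·log₁₀(10^(93.66/10)+10^(85.81/10)) = 94.3 dB SPL.

94.3 dB SPL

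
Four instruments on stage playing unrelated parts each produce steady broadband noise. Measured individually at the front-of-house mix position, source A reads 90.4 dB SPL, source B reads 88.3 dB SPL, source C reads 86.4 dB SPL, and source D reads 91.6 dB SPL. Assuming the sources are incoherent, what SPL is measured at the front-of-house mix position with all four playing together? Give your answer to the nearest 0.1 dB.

Incoherent sources sum as intensities:
L_total = 10·log₁₀(10^(90.4/10) + 10^(88.3/10) + 10^(86.4/10) + 10^(91.6/10)) = 10·log₁₀(3655000000) = 95.6 dB SPL.

95.6 dB SPL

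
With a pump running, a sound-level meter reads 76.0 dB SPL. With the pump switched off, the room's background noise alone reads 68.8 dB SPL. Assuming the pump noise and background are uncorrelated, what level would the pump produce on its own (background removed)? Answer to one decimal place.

75.1 dB SPL

Background correction is a power subtraction:
L_src = 10·log₁₀(10^(76.0/10) − 10^(68.8/10)) = 10·log₁₀(32220000) = 75.1 dB SPL.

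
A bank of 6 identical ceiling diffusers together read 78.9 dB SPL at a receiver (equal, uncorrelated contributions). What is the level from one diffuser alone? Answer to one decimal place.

71.1 dB SPL

6 equal incoherent sources add 10·log₁₀(6) = 7.78 dB over one source.
L_one = 78.9 − 7.78 = 71.1 dB SPL.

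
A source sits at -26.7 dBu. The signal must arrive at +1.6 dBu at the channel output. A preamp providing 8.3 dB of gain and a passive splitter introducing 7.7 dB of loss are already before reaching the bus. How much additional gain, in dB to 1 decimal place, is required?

The required make-up gain is the shortfall in the dB sum.
G = +1.6 − (-26.7) − 8.3 + 7.7 = 27.7 dB.

27.7 dB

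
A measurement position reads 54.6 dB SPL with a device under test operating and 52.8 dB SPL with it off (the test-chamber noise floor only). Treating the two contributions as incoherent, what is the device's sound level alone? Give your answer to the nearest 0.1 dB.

49.9 dB SPL

Remove the background by subtracting linear intensities:
L_src = 10·log₁₀(10^(54.6/10) − 10^(52.8/10)) = 10·log₁₀(97860) = 49.9 dB SPL.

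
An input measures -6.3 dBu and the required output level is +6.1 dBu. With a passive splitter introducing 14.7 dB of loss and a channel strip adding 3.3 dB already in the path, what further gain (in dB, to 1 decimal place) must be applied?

The required make-up gain is the shortfall in the dB sum.
G = +6.1 − (-6.3) + 14.7 − 3.3 = 23.8 dB.

23.8 dB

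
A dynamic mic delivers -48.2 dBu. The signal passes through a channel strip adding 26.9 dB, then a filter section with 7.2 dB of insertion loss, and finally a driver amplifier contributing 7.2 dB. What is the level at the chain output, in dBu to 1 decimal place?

-21.3 dBu

In dB, series stages simply add:
-48.2 + 26.9 − 7.2 + 7.2 = -21.3 dBu.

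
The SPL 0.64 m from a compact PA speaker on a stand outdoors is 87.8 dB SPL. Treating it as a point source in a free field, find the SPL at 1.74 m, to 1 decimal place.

79.1 dB SPL

Inverse-square spreading gives ΔL = −20·log₁₀(d₂/d₁).
ΔL = −20·log₁₀(1.74/0.64) = -8.69 dB, so L₂ = 87.8 + (-8.69) = 79.1 dB SPL.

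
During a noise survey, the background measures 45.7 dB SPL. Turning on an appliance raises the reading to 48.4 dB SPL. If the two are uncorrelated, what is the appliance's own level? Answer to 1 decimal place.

45.1 dB SPL

Background correction is a power subtraction:
L_src = 10·log₁₀(10^(48.4/10) − 10^(45.7/10)) = 10·log₁₀(32030) = 45.1 dB SPL.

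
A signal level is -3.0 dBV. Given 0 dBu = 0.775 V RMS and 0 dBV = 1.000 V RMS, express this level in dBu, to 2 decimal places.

-0.79 dBu

The offset between the scales is 20·log₁₀(0.775/1.000) = −2.214 dB.
So dBu = -3.0 + 2.214 = -0.79 dBu.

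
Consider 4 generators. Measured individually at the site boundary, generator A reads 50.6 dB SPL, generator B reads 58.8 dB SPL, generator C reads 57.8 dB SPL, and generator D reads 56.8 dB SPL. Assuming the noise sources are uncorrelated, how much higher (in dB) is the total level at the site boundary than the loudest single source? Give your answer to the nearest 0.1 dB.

Add the sources as powers (linear), then convert back to dB:
L_total = 10·log₁₀(10^(50.6/10) + 10^(58.8/10) + 10^(57.8/10) + 10^(56.8/10)) = 62.91 dB SPL.
Excess over the loudest (58.8 dB): 62.91 − 58.8 = 4.1 dB.

4.1 dB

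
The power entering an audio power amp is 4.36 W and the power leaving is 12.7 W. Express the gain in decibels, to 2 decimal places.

Power is a power quantity, so gain = 10·log₁₀(P_out/P_in).
10·log₁₀(12.7/4.36) = 10·log₁₀(2.913) = 4.64 dB.

4.64 dB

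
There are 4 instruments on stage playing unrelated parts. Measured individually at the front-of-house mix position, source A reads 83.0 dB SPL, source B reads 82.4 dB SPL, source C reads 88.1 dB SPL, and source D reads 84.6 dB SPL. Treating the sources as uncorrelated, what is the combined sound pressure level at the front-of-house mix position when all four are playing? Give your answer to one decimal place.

Add the sources as powers (linear), then convert back to dB:
L_total = 10·log₁₀(10^(83.0/10) + 10^(82.4/10) + 10^(88.1/10) + 10^(84.6/10)) = 10·log₁₀(1307000000) = 91.2 dB SPL.

91.2 dB SPL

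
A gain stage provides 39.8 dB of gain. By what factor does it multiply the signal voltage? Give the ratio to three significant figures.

Voltage ratio = 10^(dB/20).
10^(39.8/20) = 10^(1.990) = 97.7.

97.7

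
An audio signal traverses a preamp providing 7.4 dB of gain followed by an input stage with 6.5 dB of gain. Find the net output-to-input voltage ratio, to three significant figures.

4.95

Net gain = 7.4 + 6.5 = 13.9 dB.
Voltage ratio = 10^(13.9/20) = 4.95.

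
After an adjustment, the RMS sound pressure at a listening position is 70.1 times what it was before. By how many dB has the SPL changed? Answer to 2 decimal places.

SPL change from a pressure ratio uses the 20·log₁₀ form:
20·log₁₀(70.1) = 36.91 dB.

36.91 dB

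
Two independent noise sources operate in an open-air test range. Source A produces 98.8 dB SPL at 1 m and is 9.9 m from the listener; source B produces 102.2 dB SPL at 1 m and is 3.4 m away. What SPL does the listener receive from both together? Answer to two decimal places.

91.80 dB SPL

At the listener: L_A = 98.8 − 20·log₁₀(9.9) = 78.887 dB; L_B = 102.2 − 20·log₁₀(3.4) = 91.570 dB.
Combined: 10·log₁₀(10^(78.887/10)+10^(91.570/10)) = 91.80 dB SPL.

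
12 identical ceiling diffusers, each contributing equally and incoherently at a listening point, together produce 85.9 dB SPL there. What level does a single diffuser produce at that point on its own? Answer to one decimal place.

75.1 dB SPL

12 equal incoherent sources add 10·log₁₀(12) = 10.79 dB over one source.
L_one = 85.9 − 10.79 = 75.1 dB SPL.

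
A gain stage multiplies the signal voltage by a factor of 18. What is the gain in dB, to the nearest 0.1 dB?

25.1 dB

Voltage is an amplitude quantity, so gain = 20·log₁₀(V_out/V_in).
20·log₁₀(18) = 25.1 dB.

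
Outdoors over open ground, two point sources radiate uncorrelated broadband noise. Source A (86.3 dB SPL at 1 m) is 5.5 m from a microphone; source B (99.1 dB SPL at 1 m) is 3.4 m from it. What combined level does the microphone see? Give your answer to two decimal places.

88.56 dB SPL

At the listener: L_A = 86.3 − 20·log₁₀(5.5) = 71.493 dB; L_B = 99.1 − 20·log₁₀(3.4) = 88.470 dB.
Combined: 10·log₁₀(10^(71.493/10)+10^(88.470/10)) = 88.56 dB SPL.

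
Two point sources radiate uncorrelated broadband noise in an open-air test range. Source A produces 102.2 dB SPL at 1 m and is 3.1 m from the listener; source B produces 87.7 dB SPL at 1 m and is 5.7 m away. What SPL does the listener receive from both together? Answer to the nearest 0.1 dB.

92.4 dB SPL

At the listener: L_A = 102.2 − 20·log₁₀(3.1) = 92.37 dB; L_B = 87.7 − 20·log₁₀(5.7) = 72.58 dB.
Combined: 10·log₁₀(10^(92.37/10)+10^(72.58/10)) = 92.4 dB SPL.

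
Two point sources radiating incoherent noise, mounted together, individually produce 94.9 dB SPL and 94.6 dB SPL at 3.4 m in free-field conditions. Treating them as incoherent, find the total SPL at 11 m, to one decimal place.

Combined at 3.4 m: 10·log₁₀(10^(94.9/10)+10^(94.6/10)) = 97.76 dB SPL.
Then apply −20·log₁₀(11/3.4) = -10.20 dB → 87.6 dB SPL.

87.6 dB SPL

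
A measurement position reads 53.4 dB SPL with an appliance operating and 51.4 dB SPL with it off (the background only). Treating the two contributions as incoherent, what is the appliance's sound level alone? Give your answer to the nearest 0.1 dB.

Remove the background by subtracting linear intensities:
L_src = 10·log₁₀(10^(53.4/10) − 10^(51.4/10)) = 10·log₁₀(80740) = 49.1 dB SPL.

49.1 dB SPL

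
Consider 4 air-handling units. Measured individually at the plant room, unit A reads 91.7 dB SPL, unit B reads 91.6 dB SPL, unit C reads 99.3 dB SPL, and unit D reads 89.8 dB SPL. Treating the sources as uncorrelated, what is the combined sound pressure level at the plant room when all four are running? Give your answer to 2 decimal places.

Add the sources as powers (linear), then convert back to dB:
L_total = 10·log₁₀(10^(91.7/10) + 10^(91.6/10) + 10^(99.3/10) + 10^(89.8/10)) = 10·log₁₀(12391000000) = 100.93 dB SPL.

100.93 dB SPL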